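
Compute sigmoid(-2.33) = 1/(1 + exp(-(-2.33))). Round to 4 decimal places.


Compute exp(2.3300) = 10.2779.
Sigmoid = 1 / (1 + 10.2779) = 1 / 11.2779 = 0.0887.

0.0887


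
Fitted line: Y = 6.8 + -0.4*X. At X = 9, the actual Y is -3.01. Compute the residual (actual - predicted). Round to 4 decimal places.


Fitted value at X = 9 is yhat = 6.8 + -0.4*9 = 3.2000.
Residual = -3.01 - 3.2000 = -6.2100.

-6.2100


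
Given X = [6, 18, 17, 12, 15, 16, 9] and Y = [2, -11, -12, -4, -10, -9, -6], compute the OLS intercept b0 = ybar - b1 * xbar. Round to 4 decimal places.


The slope is b1 = -1.0191.
Sample means are xbar = 13.2857 and ybar = -7.1429.
Intercept: b0 = -7.1429 - (-1.0191)(13.2857) = 6.3971.

6.3971


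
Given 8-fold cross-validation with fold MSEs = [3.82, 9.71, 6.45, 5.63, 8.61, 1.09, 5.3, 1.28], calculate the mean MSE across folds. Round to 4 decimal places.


Add all fold MSEs: 41.8900.
Divide by k = 8: 41.8900/8 = 5.2363.

5.2363


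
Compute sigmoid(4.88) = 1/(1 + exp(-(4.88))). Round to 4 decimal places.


Compute exp(-4.8800) = 0.0076.
Sigmoid = 1 / (1 + 0.0076) = 1 / 1.0076 = 0.9925.

0.9925


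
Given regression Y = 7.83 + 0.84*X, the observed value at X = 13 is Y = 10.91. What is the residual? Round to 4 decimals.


Fitted value at X = 13 is yhat = 7.83 + 0.84*13 = 18.7500.
Residual = 10.91 - 18.7500 = -7.8400.

-7.8400


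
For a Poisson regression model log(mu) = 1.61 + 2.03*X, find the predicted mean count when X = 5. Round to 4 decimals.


Compute eta = 1.61 + 2.03 * 5 = 11.7600.
Apply inverse link: mu = e^11.7600 = 128027.4535.

128027.4535


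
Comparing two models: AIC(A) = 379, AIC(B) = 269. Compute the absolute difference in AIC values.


Compute |379 - 269| = 110.
Model B has the smaller AIC.

110


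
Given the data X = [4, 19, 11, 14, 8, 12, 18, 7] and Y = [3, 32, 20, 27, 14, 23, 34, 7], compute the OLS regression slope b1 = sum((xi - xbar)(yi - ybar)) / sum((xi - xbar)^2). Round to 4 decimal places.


First compute the means: xbar = 11.6250, ybar = 20.0000.
Then S_xx = sum((xi - xbar)^2) = 193.8750.
S_xy = sum((xi - xbar)(yi - ybar)) = 407.0000.
b1 = S_xy / S_xx = 407.0000 / 193.8750 = 2.0993.

2.0993


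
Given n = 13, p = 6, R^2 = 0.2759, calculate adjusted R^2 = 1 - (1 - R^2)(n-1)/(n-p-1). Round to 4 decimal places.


Adjusted R^2 = 1 - (1 - R^2) * (n-1)/(n-p-1).
(1 - R^2) = 0.7241.
(n-1)/(n-p-1) = 12/6.
(1 - R^2) * (n-1) = 0.7241 * 12 = 8.6892.
Divide by (n-p-1): 8.6892 / 6 = 1.4482.
Adj R^2 = 1 - 1.4482 = -0.4482.

-0.4482


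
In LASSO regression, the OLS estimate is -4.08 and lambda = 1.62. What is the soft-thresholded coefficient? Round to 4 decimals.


|beta_OLS| = 4.08.
lambda = 1.62.
Since |beta| > lambda, coefficient = sign(beta)*(|beta| - lambda) = -2.4600.
Result = -2.4600.

-2.4600


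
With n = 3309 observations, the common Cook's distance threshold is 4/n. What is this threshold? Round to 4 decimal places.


The threshold is 4/n.
4/3309 = 0.0012.

0.0012


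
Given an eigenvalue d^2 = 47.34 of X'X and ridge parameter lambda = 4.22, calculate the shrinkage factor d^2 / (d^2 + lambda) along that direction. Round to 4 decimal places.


d^2 + lambda = 47.34 + 4.22 = 51.5600.
Shrinkage factor = 47.34/51.5600 = 0.9182.

0.9182


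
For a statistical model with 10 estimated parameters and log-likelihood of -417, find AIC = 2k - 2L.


AIC = 2k - 2*loglik = 2(10) - 2(-417).
= 20 + 834 = 854.

854


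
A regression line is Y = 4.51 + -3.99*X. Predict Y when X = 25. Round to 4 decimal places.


Substitute X = 25 into the equation:
Y = 4.51 + -3.99 * 25 = 4.51 + -99.7500 = -95.2400.

-95.2400


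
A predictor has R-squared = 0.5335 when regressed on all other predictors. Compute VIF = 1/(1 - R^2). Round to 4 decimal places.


Using VIF = 1/(1 - R^2_j):
1 - 0.5335 = 0.4665.
VIF = 2.1436.

2.1436


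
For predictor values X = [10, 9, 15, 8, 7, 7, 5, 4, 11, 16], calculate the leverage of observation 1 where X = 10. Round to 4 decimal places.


n = 10, xbar = 9.2000.
SXX = sum((xi - xbar)^2) = 139.6000.
h = 1/10 + (10 - 9.2000)^2 / 139.6000 = 0.1046.

0.1046


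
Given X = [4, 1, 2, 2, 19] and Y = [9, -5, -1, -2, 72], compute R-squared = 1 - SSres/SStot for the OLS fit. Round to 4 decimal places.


The fitted line is Y = -9.4468 + 4.2941*X.
SSres = 2.9799, SStot = 4229.2000.
R^2 = 1 - SSres/SStot = 0.9993.

0.9993


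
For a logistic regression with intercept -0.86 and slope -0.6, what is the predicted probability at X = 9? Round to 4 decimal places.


Linear predictor: z = -0.86 + -0.6 * 9 = -6.2600.
P = 1/(1 + exp(6.2600)) = 1/(1 + 523.2189) = 0.0019.

0.0019


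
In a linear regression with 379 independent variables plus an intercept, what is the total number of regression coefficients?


Including the intercept, the model has 379 predictor coefficients + 1 intercept.
Total = 380.

380


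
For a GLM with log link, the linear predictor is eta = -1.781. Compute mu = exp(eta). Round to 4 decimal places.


The inverse log link gives:
mu = exp(-1.781) = 0.1685.

0.1685


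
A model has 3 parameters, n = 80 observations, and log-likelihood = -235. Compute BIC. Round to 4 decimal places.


Compute k*ln(n) = 3*ln(80) = 3*4.382027 = 13.146081.
Then -2*loglik = 470.
BIC = 13.146081 + 470 = 483.146081, which rounds to 483.1461.

483.1461


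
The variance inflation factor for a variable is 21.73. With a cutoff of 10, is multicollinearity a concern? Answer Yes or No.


Compare VIF = 21.73 to the threshold of 10.
21.73 >= 10, so the answer is Yes.

Yes


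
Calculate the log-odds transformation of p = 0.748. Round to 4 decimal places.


The odds are p/(1-p) = 0.748 / 0.252 = 2.9683.
logit(p) = ln(2.9683) = 1.0880.

1.0880


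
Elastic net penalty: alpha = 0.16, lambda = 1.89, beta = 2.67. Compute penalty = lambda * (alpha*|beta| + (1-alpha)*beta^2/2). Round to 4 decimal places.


alpha * |beta| = 0.16 * 2.67 = 0.4272.
(1-alpha) * beta^2/2 = 0.84 * 7.1289/2 = 2.9941.
Total = 1.89 * (0.4272 + 2.9941) = 6.4663.

6.4663


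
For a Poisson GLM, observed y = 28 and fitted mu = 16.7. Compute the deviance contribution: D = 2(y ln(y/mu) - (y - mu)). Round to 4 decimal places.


First: ln(28/16.7) = 0.516796.
Then: 28 * 0.516796 = 14.470288.
y - mu = 28 - 16.7 = 11.3.
D = 2(14.470288 - 11.3) = 6.340576, which rounds to 6.3406.

6.3406


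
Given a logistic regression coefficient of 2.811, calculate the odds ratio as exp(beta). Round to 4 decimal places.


The odds ratio is computed as:
OR = e^(2.811) = 16.6265.

16.6265


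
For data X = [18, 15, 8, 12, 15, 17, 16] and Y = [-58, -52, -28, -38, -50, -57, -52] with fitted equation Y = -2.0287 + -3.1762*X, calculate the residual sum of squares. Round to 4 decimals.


Predicted values from Y = -2.0287 + -3.1762*X.
Residuals: [1.2003, -2.3283, -0.5617, 2.1431, -0.3283, -0.9759, 0.8479].
SSres = 13.5492.

13.5492


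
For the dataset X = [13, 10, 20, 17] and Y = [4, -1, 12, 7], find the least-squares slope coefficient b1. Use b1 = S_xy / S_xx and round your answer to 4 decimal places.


First compute the means: xbar = 15.0000, ybar = 5.5000.
Then S_xx = sum((xi - xbar)^2) = 58.0000.
S_xy = sum((xi - xbar)(yi - ybar)) = 71.0000.
b1 = S_xy / S_xx = 71.0000 / 58.0000 = 1.2241.

1.2241


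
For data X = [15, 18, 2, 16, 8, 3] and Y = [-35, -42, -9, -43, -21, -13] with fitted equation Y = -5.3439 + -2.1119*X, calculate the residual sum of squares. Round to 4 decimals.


For each point, residual = actual - predicted.
Residuals: [2.0224, 1.3581, 0.5677, -3.8657, 1.2391, -1.3204].
Sum of squared residuals = 24.4793.

24.4793


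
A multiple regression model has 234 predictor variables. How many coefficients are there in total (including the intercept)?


Total coefficients = number of predictors + 1 (for the intercept).
= 234 + 1 = 235.

235


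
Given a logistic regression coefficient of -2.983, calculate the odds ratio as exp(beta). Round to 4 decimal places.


The odds ratio is computed as:
OR = e^(-2.983) = 0.0506.

0.0506


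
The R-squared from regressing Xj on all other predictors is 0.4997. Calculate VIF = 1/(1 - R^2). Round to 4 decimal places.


Denominator: 1 - 0.4997 = 0.5003.
VIF = 1 / 0.5003 = 1.9988.

1.9988


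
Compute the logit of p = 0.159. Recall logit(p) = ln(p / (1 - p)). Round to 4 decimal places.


The odds are p/(1-p) = 0.159 / 0.841 = 0.1891.
logit(p) = ln(0.1891) = -1.6657.

-1.6657


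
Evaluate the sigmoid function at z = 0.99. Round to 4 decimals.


Compute exp(-0.9900) = 0.3716.
Sigmoid = 1 / (1 + 0.3716) = 1 / 1.3716 = 0.7291.

0.7291


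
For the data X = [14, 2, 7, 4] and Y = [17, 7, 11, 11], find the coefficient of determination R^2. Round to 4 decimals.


After computing the OLS fit (b0=6.4018, b1=0.7553):
SSres = 3.7946, SStot = 51.0000.
R^2 = 1 - 3.7946/51.0000 = 0.9256.

0.9256


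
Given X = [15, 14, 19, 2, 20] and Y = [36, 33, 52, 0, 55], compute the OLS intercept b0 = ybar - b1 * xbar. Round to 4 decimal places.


The slope is b1 = 3.0388.
Sample means are xbar = 14.0000 and ybar = 35.2000.
Intercept: b0 = 35.2000 - (3.0388)(14.0000) = -7.3437.

-7.3437


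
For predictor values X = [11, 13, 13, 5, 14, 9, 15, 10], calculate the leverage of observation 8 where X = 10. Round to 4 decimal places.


Mean of X: xbar = 11.2500.
SXX = 73.5000.
For X = 10: h = 1/8 + (10 - 11.2500)^2/73.5000 = 0.1463.

0.1463


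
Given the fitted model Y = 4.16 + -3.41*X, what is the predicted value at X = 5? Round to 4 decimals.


Plug X = 5 into Y = 4.16 + -3.41*X:
Y = 4.16 + -17.0500 = -12.8900.

-12.8900


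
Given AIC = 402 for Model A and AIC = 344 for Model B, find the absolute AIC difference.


Compute |402 - 344| = 58.
Model B has the smaller AIC.

58


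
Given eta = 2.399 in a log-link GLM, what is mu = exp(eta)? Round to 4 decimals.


The inverse log link gives:
mu = exp(2.399) = 11.0122.

11.0122


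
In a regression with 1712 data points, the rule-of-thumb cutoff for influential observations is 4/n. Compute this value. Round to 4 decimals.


The threshold is 4/n.
4/1712 = 0.0023.

0.0023


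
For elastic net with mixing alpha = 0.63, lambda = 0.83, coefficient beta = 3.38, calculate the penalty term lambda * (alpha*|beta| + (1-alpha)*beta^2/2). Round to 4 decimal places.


Compute:
L1 = 0.63 * 3.38 = 2.1294.
L2 = 0.37 * 3.38^2 / 2 = 2.1135.
Penalty = 0.83 * (2.1294 + 2.1135) = 3.5216.

3.5216


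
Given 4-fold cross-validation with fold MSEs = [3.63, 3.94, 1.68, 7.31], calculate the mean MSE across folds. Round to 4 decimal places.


Total MSE across folds = 16.5600.
CV-MSE = 16.5600/4 = 4.1400.

4.1400


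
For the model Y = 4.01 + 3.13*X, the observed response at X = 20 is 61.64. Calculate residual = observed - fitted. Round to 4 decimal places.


Fitted value at X = 20 is yhat = 4.01 + 3.13*20 = 66.6100.
Residual = 61.64 - 66.6100 = -4.9700.

-4.9700


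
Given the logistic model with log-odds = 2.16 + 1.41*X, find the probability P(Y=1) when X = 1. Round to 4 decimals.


Compute z = 2.16 + (1.41)(1) = 3.5700.
exp(-z) = 0.0282.
P = 1/(1 + 0.0282) = 0.9726.

0.9726


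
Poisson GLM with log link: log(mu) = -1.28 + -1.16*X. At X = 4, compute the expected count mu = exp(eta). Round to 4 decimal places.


Linear predictor: eta = -1.28 + (-1.16)(4) = -5.9200.
Expected count: mu = exp(-5.9200) = 0.0027.

0.0027


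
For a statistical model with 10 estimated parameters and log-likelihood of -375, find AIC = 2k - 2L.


AIC = 2k - 2*loglik = 2(10) - 2(-375).
= 20 + 750 = 770.

770


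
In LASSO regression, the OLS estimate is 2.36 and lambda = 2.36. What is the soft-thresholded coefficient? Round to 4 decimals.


Absolute value: |2.36| = 2.36.
Compare to lambda = 2.36.
Since |beta| <= lambda, the coefficient is set to 0.

0.0000


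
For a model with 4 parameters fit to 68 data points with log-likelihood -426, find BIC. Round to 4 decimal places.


k * ln(n) = 4 * ln(68) = 4 * 4.219508 = 16.878032.
-2 * loglik = -2 * (-426) = 852.
BIC = 16.878032 + 852 = 868.878032, which rounds to 868.8780.

868.8780


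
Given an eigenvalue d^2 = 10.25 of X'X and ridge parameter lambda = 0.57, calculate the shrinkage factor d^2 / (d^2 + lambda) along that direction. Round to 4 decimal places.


d^2 + lambda = 10.25 + 0.57 = 10.8200.
Shrinkage factor = 10.25/10.8200 = 0.9473.

0.9473


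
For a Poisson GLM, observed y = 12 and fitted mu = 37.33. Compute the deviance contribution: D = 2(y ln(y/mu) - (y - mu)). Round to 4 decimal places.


Compute y*ln(y/mu) = 12*ln(12/37.33) = 12*-1.134891 = -13.618692.
y - mu = -25.33.
D = 2*(-13.618692 - (-25.33)) = 23.422616, which rounds to 23.4226.

23.4226


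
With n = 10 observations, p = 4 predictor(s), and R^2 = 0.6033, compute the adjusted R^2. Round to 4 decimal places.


Plug in: Adj R^2 = 1 - (1 - 0.6033) * 9/5.
= 1 - 0.3967 * 9/5
= 1 - 3.5703 / 5
= 1 - 0.7141 = 0.2859.

0.2859


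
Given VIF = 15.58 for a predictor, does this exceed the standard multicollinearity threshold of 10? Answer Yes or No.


Compare VIF = 15.58 to the threshold of 10.
15.58 >= 10, so the answer is Yes.

Yes


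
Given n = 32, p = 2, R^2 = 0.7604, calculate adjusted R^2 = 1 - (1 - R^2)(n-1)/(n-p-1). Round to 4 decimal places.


Adjusted R^2 = 1 - (1 - R^2) * (n-1)/(n-p-1).
(1 - R^2) = 0.2396.
(n-1)/(n-p-1) = 31/29.
(1 - R^2) * (n-1) = 0.2396 * 31 = 7.4276.
Divide by (n-p-1): 7.4276 / 29 = 0.2561.
Adj R^2 = 1 - 0.2561 = 0.7439.

0.7439


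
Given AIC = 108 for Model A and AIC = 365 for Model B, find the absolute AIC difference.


Compute |108 - 365| = 257.
Model A has the smaller AIC.

257


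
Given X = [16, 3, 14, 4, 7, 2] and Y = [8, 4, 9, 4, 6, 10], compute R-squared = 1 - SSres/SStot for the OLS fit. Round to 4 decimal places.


After computing the OLS fit (b0=5.5508, b1=0.1673):
SSres = 27.8703, SStot = 32.8333.
R^2 = 1 - 27.8703/32.8333 = 0.1512.

0.1512


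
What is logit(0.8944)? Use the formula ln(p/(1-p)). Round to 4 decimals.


Compute the odds: 0.8944/0.1056 = 8.4697.
Take the natural log: ln(8.4697) = 2.1365.

2.1365


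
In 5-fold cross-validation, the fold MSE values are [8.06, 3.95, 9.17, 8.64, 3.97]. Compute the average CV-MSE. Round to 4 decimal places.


Sum of fold MSEs = 33.7900.
Average = 33.7900 / 5 = 6.7580.

6.7580


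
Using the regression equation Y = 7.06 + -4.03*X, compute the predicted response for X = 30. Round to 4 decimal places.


Predicted value:
Y = 7.06 + (-4.03)(30) = 7.06 + -120.9000 = -113.8400.

-113.8400


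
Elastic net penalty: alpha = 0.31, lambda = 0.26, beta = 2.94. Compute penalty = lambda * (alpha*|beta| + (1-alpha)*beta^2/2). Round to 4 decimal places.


Compute:
L1 = 0.31 * 2.94 = 0.9114.
L2 = 0.69 * 2.94^2 / 2 = 2.9820.
Penalty = 0.26 * (0.9114 + 2.9820) = 1.0123.

1.0123


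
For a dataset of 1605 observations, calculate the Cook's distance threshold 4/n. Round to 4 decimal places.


The threshold is 4/n.
4/1605 = 0.0025.

0.0025


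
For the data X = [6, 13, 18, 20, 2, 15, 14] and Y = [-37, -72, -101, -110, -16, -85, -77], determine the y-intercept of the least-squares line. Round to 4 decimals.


The slope is b1 = -5.2497.
Sample means are xbar = 12.5714 and ybar = -71.1429.
Intercept: b0 = -71.1429 - (-5.2497)(12.5714) = -5.1465.

-5.1465


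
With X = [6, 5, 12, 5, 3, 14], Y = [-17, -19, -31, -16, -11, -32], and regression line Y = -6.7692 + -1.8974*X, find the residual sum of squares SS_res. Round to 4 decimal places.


Predicted values from Y = -6.7692 + -1.8974*X.
Residuals: [1.1536, -2.7438, -1.4620, 0.2562, 1.4614, 1.3328].
SSres = 14.9744.

14.9744


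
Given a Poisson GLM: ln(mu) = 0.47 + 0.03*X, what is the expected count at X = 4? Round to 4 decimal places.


Compute eta = 0.47 + 0.03 * 4 = 0.5900.
Apply inverse link: mu = e^0.5900 = 1.8040.

1.8040


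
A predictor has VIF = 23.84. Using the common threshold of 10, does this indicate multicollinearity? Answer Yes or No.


Check: VIF = 23.84 vs threshold = 10.
Since 23.84 >= 10, the answer is Yes.

Yes


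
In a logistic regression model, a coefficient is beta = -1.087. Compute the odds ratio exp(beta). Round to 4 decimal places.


Odds ratio = exp(beta) = exp(-1.087).
= 0.3372.

0.3372


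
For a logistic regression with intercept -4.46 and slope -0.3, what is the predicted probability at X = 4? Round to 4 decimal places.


z = -4.46 + -0.3 * 4 = -5.6600.
Sigmoid: P = 1 / (1 + exp(5.6600)) = 0.0035.

0.0035


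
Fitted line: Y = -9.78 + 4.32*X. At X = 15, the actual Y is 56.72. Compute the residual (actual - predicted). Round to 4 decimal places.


Compute yhat = -9.78 + (4.32)(15) = 55.0200.
Residual = actual - predicted = 56.72 - 55.0200 = 1.7000.

1.7000


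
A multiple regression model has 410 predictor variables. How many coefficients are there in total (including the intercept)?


Total coefficients = number of predictors + 1 (for the intercept).
= 410 + 1 = 411.

411


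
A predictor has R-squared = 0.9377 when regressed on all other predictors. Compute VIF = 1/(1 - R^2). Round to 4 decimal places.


Using VIF = 1/(1 - R^2_j):
1 - 0.9377 = 0.0623.
VIF = 16.0514.

16.0514


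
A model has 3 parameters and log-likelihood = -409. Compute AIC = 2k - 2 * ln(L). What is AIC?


Compute:
2k = 2*3 = 6.
-2*loglik = -2*(-409) = 818.
AIC = 6 + 818 = 824.

824


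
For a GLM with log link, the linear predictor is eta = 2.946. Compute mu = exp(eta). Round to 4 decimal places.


The inverse log link gives:
mu = exp(2.946) = 19.0297.

19.0297


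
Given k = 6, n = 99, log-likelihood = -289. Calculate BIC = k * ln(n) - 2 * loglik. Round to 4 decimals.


Compute k*ln(n) = 6*ln(99) = 6*4.595120 = 27.570720.
Then -2*loglik = 578.
BIC = 27.570720 + 578 = 605.570720, which rounds to 605.5707.

605.5707


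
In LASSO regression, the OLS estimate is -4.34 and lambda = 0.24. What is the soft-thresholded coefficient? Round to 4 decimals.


Check: |-4.34| = 4.34 vs lambda = 0.24.
Since |beta| > lambda, coefficient = sign(beta)*(|beta| - lambda) = -4.1000.
Soft-thresholded coefficient = -4.1000.

-4.1000


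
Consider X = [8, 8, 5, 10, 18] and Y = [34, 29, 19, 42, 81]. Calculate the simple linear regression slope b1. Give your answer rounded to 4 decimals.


Calculate xbar = 9.8000, ybar = 41.0000.
S_xx = 96.8000, S_xy = 468.0000.
Using b1 = S_xy / S_xx = 468.0000 / 96.8000, we get b1 = 4.8347.

4.8347


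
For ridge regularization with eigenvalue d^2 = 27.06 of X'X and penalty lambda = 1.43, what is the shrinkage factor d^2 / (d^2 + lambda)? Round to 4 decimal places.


Denominator = d^2 + lambda = 27.06 + 1.43 = 28.4900.
Shrinkage = 27.06 / 28.4900 = 0.9498.

0.9498


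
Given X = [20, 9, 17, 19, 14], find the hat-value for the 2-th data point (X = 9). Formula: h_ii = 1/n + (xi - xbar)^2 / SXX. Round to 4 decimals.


Compute xbar = 15.8000 with n = 5 observations.
SXX = 78.8000.
Leverage = 1/5 + (9 - 15.8000)^2/78.8000 = 0.7868.

0.7868


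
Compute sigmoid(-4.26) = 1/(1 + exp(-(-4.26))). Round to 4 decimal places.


First, exp(4.2600) = 70.8100.
Then sigma(z) = 1/(1 + 70.8100) = 0.0139.

0.0139


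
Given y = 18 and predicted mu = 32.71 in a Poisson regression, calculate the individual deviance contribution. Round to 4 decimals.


Compute y*ln(y/mu) = 18*ln(18/32.71) = 18*-0.597309 = -10.751562.
y - mu = -14.71.
D = 2*(-10.751562 - (-14.71)) = 7.916876, which rounds to 7.9169.

7.9169


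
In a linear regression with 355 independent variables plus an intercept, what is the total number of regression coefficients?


Including the intercept, the model has 355 predictor coefficients + 1 intercept.
Total = 356.

356


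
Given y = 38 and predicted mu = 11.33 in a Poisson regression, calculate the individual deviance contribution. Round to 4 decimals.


First: ln(38/11.33) = 1.210132.
Then: 38 * 1.210132 = 45.985016.
y - mu = 38 - 11.33 = 26.67.
D = 2(45.985016 - 26.67) = 38.630032, which rounds to 38.6300.

38.6300


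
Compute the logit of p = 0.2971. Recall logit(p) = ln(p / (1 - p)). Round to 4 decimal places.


Compute the odds: 0.2971/0.7029 = 0.4227.
Take the natural log: ln(0.4227) = -0.8611.

-0.8611


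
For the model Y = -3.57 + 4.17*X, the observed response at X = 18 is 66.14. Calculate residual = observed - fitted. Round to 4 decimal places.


Predicted = -3.57 + 4.17 * 18 = 71.4900.
Residual = 66.14 - 71.4900 = -5.3500.

-5.3500


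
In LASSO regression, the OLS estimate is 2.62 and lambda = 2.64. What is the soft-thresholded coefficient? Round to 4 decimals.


Absolute value: |2.62| = 2.62.
Compare to lambda = 2.64.
Since |beta| <= lambda, the coefficient is set to 0.

0.0000


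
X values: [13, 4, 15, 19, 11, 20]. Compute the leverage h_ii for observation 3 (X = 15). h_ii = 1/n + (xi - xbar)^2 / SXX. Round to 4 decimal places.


n = 6, xbar = 13.6667.
SXX = sum((xi - xbar)^2) = 171.3333.
h = 1/6 + (15 - 13.6667)^2 / 171.3333 = 0.1770.

0.1770


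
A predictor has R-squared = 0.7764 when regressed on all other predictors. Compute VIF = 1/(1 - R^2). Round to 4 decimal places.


Denominator: 1 - 0.7764 = 0.2236.
VIF = 1 / 0.2236 = 4.4723.

4.4723


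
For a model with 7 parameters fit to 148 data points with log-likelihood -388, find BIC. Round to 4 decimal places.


Compute k*ln(n) = 7*ln(148) = 7*4.997212 = 34.980484.
Then -2*loglik = 776.
BIC = 34.980484 + 776 = 810.980484, which rounds to 810.9805.

810.9805


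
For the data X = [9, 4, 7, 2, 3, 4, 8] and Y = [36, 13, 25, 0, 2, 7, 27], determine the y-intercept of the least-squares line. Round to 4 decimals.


The slope is b1 = 5.0559.
Sample means are xbar = 5.2857 and ybar = 15.7143.
Intercept: b0 = 15.7143 - (5.0559)(5.2857) = -11.0099.

-11.0099


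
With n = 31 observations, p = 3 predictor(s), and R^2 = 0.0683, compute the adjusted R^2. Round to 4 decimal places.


Using the formula:
(1 - 0.0683) = 0.9317.
Multiply by 30/27: 0.9317 * 30 = 27.9510, then 27.9510 / 27 = 1.0352.
Adj R^2 = 1 - 1.0352 = -0.0352.

-0.0352


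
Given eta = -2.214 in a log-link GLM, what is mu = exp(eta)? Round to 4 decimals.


The inverse log link gives:
mu = exp(-2.214) = 0.1093.

0.1093


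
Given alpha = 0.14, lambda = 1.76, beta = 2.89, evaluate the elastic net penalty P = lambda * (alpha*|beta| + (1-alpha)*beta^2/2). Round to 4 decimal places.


L1 component = 0.14 * |2.89| = 0.4046.
L2 component = 0.86 * 2.89^2 / 2 = 3.5914.
Penalty = 1.76 * (0.4046 + 3.5914) = 1.76 * 3.9960 = 7.0330.

7.0330


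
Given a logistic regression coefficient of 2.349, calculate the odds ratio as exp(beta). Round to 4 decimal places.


Odds ratio = exp(beta) = exp(2.349).
= 10.4751.

10.4751


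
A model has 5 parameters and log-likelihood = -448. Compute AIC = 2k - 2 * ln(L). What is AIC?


Compute:
2k = 2*5 = 10.
-2*loglik = -2*(-448) = 896.
AIC = 10 + 896 = 906.

906


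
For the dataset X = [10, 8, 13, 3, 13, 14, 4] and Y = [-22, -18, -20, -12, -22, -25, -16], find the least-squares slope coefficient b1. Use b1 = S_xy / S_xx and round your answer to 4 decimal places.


The sample means are xbar = 9.2857 and ybar = -19.2857.
Compute S_xx = 119.4286 and S_xy = -106.4286.
Slope b1 = S_xy / S_xx = -106.4286 / 119.4286 = -0.8911.

-0.8911


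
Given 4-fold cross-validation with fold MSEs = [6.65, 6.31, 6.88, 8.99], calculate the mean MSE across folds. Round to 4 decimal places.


Add all fold MSEs: 28.8300.
Divide by k = 4: 28.8300/4 = 7.2075.

7.2075


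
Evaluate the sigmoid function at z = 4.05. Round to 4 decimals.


Compute exp(-4.0500) = 0.0174.
Sigmoid = 1 / (1 + 0.0174) = 1 / 1.0174 = 0.9829.

0.9829


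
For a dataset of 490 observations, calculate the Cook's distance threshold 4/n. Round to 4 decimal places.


Using the rule of thumb:
Threshold = 4 / 490 = 0.0082.

0.0082


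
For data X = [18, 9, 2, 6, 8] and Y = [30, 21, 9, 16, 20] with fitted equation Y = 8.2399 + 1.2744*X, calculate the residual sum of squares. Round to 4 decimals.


For each point, residual = actual - predicted.
Residuals: [-1.1791, 1.2905, -1.7887, 0.1137, 1.5649].
Sum of squared residuals = 8.7170.

8.7170


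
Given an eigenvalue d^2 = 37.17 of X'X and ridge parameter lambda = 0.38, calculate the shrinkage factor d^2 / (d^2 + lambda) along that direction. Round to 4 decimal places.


Compute the denominator: 37.17 + 0.38 = 37.5500.
Shrinkage factor = 37.17 / 37.5500 = 0.9899.

0.9899


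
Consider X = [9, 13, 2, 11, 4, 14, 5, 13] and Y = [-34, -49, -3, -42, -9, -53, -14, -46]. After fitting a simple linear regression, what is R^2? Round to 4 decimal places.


After computing the OLS fit (b0=6.2941, b1=-4.2303):
SSres = 19.4963, SStot = 2719.5000.
R^2 = 1 - 19.4963/2719.5000 = 0.9928.

0.9928


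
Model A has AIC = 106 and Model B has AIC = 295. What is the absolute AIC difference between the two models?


Compute |106 - 295| = 189.
Model A has the smaller AIC.

189


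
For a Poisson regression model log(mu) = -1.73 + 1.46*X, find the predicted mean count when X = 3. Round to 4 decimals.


eta = -1.73 + 1.46 * 3 = 2.6500.
mu = exp(2.6500) = 14.1540.

14.1540


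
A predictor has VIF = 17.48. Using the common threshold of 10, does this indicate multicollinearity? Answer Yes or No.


The threshold is 10.
VIF = 17.48 is >= 10.
Multicollinearity indication: Yes.

Yes


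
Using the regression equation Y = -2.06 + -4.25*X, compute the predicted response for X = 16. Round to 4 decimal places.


Substitute X = 16 into the equation:
Y = -2.06 + -4.25 * 16 = -2.06 + -68.0000 = -70.0600.

-70.0600


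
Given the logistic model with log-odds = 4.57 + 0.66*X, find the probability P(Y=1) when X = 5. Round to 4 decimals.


z = 4.57 + 0.66 * 5 = 7.8700.
Sigmoid: P = 1 / (1 + exp(-7.8700)) = 0.9996.

0.9996


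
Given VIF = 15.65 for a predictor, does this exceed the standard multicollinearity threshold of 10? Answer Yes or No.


Compare VIF = 15.65 to the threshold of 10.
15.65 >= 10, so the answer is Yes.

Yes


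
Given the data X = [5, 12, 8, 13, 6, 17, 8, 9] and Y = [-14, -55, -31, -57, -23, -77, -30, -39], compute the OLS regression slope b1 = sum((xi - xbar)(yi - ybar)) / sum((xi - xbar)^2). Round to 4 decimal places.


Calculate xbar = 9.7500, ybar = -40.7500.
S_xx = 111.5000, S_xy = -578.5000.
Using b1 = S_xy / S_xx = -578.5000 / 111.5000, we get b1 = -5.1883.

-5.1883


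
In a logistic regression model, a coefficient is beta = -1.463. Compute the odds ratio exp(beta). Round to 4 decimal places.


Odds ratio = exp(beta) = exp(-1.463).
= 0.2315.

0.2315


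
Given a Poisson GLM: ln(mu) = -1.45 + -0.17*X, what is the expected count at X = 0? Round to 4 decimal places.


Linear predictor: eta = -1.45 + (-0.17)(0) = -1.4500.
Expected count: mu = exp(-1.4500) = 0.2346.

0.2346


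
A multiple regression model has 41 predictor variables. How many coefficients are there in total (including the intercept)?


Total coefficients = number of predictors + 1 (for the intercept).
= 41 + 1 = 42.

42


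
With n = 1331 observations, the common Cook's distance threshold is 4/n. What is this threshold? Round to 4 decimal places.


Using the rule of thumb:
Threshold = 4 / 1331 = 0.0030.

0.0030


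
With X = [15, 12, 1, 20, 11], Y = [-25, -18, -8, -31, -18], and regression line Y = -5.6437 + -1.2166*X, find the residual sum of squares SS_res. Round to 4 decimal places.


Predicted values from Y = -5.6437 + -1.2166*X.
Residuals: [-1.1073, 2.2429, -1.1397, -1.0243, 1.0263].
SSres = 9.6581.

9.6581


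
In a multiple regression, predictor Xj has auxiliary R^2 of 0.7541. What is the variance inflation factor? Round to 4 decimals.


Using VIF = 1/(1 - R^2_j):
1 - 0.7541 = 0.2459.
VIF = 4.0667.

4.0667


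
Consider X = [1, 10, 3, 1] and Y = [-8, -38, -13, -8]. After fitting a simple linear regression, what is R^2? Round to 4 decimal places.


After computing the OLS fit (b0=-4.1644, b1=-3.3562):
SSres = 2.0548, SStot = 618.7500.
R^2 = 1 - 2.0548/618.7500 = 0.9967.

0.9967


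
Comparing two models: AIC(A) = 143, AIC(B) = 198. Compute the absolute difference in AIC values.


|AIC_A - AIC_B| = |143 - 198| = 55.
Model A is preferred (lower AIC).

55


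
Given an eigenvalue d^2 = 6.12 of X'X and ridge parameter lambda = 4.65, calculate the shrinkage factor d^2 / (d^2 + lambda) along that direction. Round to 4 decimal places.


d^2 + lambda = 6.12 + 4.65 = 10.7700.
Shrinkage factor = 6.12/10.7700 = 0.5682.

0.5682


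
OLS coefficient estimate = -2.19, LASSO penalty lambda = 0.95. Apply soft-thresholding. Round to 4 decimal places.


Absolute value: |-2.19| = 2.19.
Compare to lambda = 0.95.
Since |beta| > lambda, coefficient = sign(beta)*(|beta| - lambda) = -1.2400.

-1.2400


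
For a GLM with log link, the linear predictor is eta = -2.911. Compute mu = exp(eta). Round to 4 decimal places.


mu = exp(eta) = exp(-2.911).
= 0.0544.

0.0544


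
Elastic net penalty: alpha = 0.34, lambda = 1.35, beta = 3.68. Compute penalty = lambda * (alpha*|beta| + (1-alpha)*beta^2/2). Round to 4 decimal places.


Compute:
L1 = 0.34 * 3.68 = 1.2512.
L2 = 0.66 * 3.68^2 / 2 = 4.4690.
Penalty = 1.35 * (1.2512 + 4.4690) = 7.7223.

7.7223


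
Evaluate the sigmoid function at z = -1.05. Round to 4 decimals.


exp(1.0500) = 2.8577.
1 + exp(-z) = 3.8577.
sigmoid = 1/3.8577 = 0.2592.

0.2592


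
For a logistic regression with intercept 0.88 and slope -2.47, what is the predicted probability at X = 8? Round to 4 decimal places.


Compute z = 0.88 + (-2.47)(8) = -18.8800.
exp(-z) = 158299600.3166.
P = 1/(1 + 158299600.3166) = 0.0000.

0.0000


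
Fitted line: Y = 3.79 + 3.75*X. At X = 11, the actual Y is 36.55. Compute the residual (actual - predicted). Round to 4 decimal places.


Compute yhat = 3.79 + (3.75)(11) = 45.0400.
Residual = actual - predicted = 36.55 - 45.0400 = -8.4900.

-8.4900


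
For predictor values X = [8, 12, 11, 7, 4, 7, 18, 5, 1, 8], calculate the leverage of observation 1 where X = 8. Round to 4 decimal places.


Mean of X: xbar = 8.1000.
SXX = 200.9000.
For X = 8: h = 1/10 + (8 - 8.1000)^2/200.9000 = 0.1000.

0.1000


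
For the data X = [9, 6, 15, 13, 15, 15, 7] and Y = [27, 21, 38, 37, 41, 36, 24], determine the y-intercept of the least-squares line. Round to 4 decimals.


First find the slope: b1 = 1.9119.
Means: xbar = 11.4286, ybar = 32.0000.
b0 = ybar - b1 * xbar = 32.0000 - 1.9119 * 11.4286 = 10.1493.

10.1493


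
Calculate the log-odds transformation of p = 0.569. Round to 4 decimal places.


1 - p = 0.431.
p/(1-p) = 1.3202.
logit = ln(1.3202) = 0.2778.

0.2778


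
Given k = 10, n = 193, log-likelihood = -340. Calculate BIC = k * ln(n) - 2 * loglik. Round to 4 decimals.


Compute k*ln(n) = 10*ln(193) = 10*5.262690 = 52.626900.
Then -2*loglik = 680.
BIC = 52.626900 + 680 = 732.626900, which rounds to 732.6269.

732.6269


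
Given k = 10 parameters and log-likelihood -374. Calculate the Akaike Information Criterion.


AIC = 2k - 2*loglik = 2(10) - 2(-374).
= 20 + 748 = 768.

768


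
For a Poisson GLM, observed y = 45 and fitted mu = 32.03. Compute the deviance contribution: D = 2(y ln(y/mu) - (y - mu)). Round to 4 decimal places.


y/mu = 45/32.03 = 1.404933 (approx.), and ln(45/32.03) = 0.339990.
y * ln(y/mu) = 45 * 0.339990 = 15.299550.
y - mu = 12.97.
D = 2 * (15.299550 - 12.97) = 4.659100, which rounds to 4.6591.

4.6591


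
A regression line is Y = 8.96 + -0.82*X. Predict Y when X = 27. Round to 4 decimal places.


Substitute X = 27 into the equation:
Y = 8.96 + -0.82 * 27 = 8.96 + -22.1400 = -13.1800.

-13.1800


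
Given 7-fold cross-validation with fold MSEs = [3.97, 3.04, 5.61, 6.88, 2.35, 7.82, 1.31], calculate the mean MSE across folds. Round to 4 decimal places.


Add all fold MSEs: 30.9800.
Divide by k = 7: 30.9800/7 = 4.4257.

4.4257


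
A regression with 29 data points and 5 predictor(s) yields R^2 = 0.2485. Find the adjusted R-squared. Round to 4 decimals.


Using the formula:
(1 - 0.2485) = 0.7515.
Multiply by 28/23: 0.7515 * 28 = 21.0420, then 21.0420 / 23 = 0.9149.
Adj R^2 = 1 - 0.9149 = 0.0851.

0.0851


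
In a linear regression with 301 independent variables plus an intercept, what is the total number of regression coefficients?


Each predictor gets one coefficient, plus one intercept.
Total parameters = 301 + 1 = 302.

302


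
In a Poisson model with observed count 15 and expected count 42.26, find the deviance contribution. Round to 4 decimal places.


Compute y*ln(y/mu) = 15*ln(15/42.26) = 15*-1.035791 = -15.536865.
y - mu = -27.26.
D = 2*(-15.536865 - (-27.26)) = 23.446270, which rounds to 23.4463.

23.4463


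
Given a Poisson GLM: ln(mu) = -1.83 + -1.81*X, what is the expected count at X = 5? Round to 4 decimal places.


eta = -1.83 + -1.81 * 5 = -10.8800.
mu = exp(-10.8800) = 0.0000.

0.0000


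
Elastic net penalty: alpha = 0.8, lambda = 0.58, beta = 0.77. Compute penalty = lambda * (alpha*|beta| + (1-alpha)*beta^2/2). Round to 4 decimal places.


alpha * |beta| = 0.8 * 0.77 = 0.6160.
(1-alpha) * beta^2/2 = 0.2 * 0.5929/2 = 0.0593.
Total = 0.58 * (0.6160 + 0.0593) = 0.3917.

0.3917


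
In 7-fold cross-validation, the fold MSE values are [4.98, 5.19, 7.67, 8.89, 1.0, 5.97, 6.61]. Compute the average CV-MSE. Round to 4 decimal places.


Total MSE across folds = 40.3100.
CV-MSE = 40.3100/7 = 5.7586.

5.7586


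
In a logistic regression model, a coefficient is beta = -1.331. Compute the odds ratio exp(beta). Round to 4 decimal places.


exp(-1.331) = 0.2642.
So the odds ratio is 0.2642.

0.2642


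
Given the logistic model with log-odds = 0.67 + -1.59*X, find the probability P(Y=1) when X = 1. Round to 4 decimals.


z = 0.67 + -1.59 * 1 = -0.9200.
Sigmoid: P = 1 / (1 + exp(0.9200)) = 0.2850.

0.2850


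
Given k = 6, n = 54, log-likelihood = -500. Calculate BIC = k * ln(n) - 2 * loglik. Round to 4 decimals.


k * ln(n) = 6 * ln(54) = 6 * 3.988984 = 23.933904.
-2 * loglik = -2 * (-500) = 1000.
BIC = 23.933904 + 1000 = 1023.933904, which rounds to 1023.9339.

1023.9339


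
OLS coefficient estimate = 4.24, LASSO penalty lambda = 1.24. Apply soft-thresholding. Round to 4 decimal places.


Check: |4.24| = 4.24 vs lambda = 1.24.
Since |beta| > lambda, coefficient = sign(beta)*(|beta| - lambda) = 3.0000.
Soft-thresholded coefficient = 3.0000.

3.0000


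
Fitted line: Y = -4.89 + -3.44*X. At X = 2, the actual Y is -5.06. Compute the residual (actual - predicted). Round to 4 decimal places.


Predicted = -4.89 + -3.44 * 2 = -11.7700.
Residual = -5.06 - -11.7700 = 6.7100.

6.7100


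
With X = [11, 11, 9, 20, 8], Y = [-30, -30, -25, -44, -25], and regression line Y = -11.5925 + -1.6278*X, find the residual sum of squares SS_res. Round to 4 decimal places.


Predicted values from Y = -11.5925 + -1.6278*X.
Residuals: [-0.5017, -0.5017, 1.2427, 0.1485, -0.3851].
SSres = 2.2181.

2.2181


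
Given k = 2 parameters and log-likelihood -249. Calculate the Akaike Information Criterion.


AIC = 2k - 2*loglik = 2(2) - 2(-249).
= 4 + 498 = 502.

502


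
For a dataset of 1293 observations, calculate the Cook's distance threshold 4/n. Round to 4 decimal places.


Using the rule of thumb:
Threshold = 4 / 1293 = 0.0031.

0.0031


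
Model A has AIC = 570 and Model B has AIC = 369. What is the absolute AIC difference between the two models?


Compute |570 - 369| = 201.
Model B has the smaller AIC.

201


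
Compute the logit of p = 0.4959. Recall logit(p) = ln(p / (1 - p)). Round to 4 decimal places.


Compute the odds: 0.4959/0.5041 = 0.9837.
Take the natural log: ln(0.9837) = -0.0164.

-0.0164


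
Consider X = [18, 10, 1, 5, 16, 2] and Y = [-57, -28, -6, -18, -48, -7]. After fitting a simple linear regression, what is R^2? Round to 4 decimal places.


Fit the OLS line: b0 = -1.8458, b1 = -2.9409.
SSres = 20.4267.
SStot = 2263.3333.
R^2 = 1 - 20.4267/2263.3333 = 0.9910.

0.9910


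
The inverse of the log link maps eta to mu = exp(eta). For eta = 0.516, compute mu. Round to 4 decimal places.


Apply the inverse link:
mu = e^0.516 = 1.6753.

1.6753


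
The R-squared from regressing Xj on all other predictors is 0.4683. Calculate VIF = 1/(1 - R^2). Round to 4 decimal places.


Denominator: 1 - 0.4683 = 0.5317.
VIF = 1 / 0.5317 = 1.8808.

1.8808


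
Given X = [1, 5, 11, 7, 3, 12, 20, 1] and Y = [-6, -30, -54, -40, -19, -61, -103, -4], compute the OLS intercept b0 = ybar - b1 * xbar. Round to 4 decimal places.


First find the slope: b1 = -5.0183.
Means: xbar = 7.5000, ybar = -39.6250.
b0 = ybar - b1 * xbar = -39.6250 - -5.0183 * 7.5000 = -1.9875.

-1.9875


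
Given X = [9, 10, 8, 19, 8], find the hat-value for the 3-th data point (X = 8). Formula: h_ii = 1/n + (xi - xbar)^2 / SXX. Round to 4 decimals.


n = 5, xbar = 10.8000.
SXX = sum((xi - xbar)^2) = 86.8000.
h = 1/5 + (8 - 10.8000)^2 / 86.8000 = 0.2903.

0.2903


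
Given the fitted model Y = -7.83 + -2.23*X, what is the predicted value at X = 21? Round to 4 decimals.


Plug X = 21 into Y = -7.83 + -2.23*X:
Y = -7.83 + -46.8300 = -54.6600.

-54.6600


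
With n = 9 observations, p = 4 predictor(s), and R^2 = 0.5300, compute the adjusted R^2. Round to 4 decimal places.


Using the formula:
(1 - 0.5300) = 0.4700.
Multiply by 8/4: 0.4700 * 8 = 3.7600, then 3.7600 / 4 = 0.9400.
Adj R^2 = 1 - 0.9400 = 0.0600.

0.0600


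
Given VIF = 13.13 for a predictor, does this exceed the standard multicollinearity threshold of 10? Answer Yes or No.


Compare VIF = 13.13 to the threshold of 10.
13.13 >= 10, so the answer is Yes.

Yes


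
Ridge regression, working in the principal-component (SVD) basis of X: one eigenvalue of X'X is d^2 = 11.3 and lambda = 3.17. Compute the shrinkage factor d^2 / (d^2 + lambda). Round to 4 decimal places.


d^2 + lambda = 11.3 + 3.17 = 14.4700.
Shrinkage factor = 11.3/14.4700 = 0.7809.

0.7809


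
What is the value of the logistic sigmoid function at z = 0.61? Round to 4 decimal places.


exp(-0.6100) = 0.5434.
1 + exp(-z) = 1.5434.
sigmoid = 1/1.5434 = 0.6479.

0.6479


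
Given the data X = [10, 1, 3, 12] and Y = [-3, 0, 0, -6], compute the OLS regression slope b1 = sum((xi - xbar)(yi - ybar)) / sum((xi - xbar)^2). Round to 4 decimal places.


Calculate xbar = 6.5000, ybar = -2.2500.
S_xx = 85.0000, S_xy = -43.5000.
Using b1 = S_xy / S_xx = -43.5000 / 85.0000, we get b1 = -0.5118.

-0.5118


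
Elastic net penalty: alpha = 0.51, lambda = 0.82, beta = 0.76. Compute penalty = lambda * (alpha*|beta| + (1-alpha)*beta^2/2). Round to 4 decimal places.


Compute:
L1 = 0.51 * 0.76 = 0.3876.
L2 = 0.49 * 0.76^2 / 2 = 0.1415.
Penalty = 0.82 * (0.3876 + 0.1415) = 0.4339.

0.4339


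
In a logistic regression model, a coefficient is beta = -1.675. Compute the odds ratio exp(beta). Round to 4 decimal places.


The odds ratio is computed as:
OR = e^(-1.675) = 0.1873.

0.1873


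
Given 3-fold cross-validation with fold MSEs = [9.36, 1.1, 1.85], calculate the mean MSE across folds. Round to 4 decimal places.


Total MSE across folds = 12.3100.
CV-MSE = 12.3100/3 = 4.1033.

4.1033


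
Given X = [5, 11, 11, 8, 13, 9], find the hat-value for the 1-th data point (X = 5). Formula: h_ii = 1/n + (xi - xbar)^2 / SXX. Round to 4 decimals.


Mean of X: xbar = 9.5000.
SXX = 39.5000.
For X = 5: h = 1/6 + (5 - 9.5000)^2/39.5000 = 0.6793.

0.6793


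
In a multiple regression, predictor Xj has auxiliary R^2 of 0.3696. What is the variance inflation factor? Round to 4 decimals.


Using VIF = 1/(1 - R^2_j):
1 - 0.3696 = 0.6304.
VIF = 1.5863.

1.5863
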